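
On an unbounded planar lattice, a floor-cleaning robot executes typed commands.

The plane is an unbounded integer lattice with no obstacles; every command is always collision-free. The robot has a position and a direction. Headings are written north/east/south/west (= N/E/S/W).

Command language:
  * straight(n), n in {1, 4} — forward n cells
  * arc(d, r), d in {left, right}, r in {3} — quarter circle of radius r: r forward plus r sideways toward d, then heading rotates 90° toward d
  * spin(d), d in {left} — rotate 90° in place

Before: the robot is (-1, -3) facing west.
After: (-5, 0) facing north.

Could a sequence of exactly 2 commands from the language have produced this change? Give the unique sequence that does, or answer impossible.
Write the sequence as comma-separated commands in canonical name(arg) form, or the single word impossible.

key: position moved to (-5,0) AND the heading swung to N — translation plus rotation needed
begin: (-1, -3) facing west
step 1 (straight(1)): (-2, -3) facing west
step 2 (arc(right, 3)): (-5, 0) facing north
no rival 2-sequence matches.

straight(1), arc(right, 3)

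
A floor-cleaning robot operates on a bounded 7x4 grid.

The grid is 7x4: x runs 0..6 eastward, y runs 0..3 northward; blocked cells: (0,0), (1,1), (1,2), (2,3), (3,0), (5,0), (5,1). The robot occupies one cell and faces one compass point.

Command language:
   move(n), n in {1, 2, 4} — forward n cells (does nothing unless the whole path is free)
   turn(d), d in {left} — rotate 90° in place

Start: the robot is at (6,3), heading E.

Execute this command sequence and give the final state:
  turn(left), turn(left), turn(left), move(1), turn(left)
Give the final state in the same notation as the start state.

at (6,2), heading E

initial: at (6,3), heading E
[1] after turn(left): at (6,3), heading N
[2] after turn(left): at (6,3), heading W
[3] after turn(left): at (6,3), heading S
[4] after move(1): at (6,2), heading S
[5] after turn(left): at (6,2), heading E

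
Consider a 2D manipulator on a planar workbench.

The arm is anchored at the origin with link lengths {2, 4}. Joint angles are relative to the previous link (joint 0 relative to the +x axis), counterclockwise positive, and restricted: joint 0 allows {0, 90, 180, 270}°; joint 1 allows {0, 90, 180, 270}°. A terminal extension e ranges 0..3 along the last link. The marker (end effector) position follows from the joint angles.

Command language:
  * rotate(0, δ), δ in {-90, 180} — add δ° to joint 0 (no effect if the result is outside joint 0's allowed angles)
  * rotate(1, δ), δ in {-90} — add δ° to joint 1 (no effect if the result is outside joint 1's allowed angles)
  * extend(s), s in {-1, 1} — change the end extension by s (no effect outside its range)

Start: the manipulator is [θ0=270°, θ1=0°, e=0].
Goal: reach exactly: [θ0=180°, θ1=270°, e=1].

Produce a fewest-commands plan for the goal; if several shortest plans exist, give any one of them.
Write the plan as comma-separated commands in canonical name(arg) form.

initial: [θ0=270°, θ1=0°, e=0]
1. rotate(0, -90) → [θ0=180°, θ1=0°, e=0]
2. extend(1) → [θ0=180°, θ1=0°, e=1]
3. rotate(1, -90) → [θ0=180°, θ1=270°, e=1]
minimal: 3 command(s), checked below 3.

rotate(0, -90), extend(1), rotate(1, -90)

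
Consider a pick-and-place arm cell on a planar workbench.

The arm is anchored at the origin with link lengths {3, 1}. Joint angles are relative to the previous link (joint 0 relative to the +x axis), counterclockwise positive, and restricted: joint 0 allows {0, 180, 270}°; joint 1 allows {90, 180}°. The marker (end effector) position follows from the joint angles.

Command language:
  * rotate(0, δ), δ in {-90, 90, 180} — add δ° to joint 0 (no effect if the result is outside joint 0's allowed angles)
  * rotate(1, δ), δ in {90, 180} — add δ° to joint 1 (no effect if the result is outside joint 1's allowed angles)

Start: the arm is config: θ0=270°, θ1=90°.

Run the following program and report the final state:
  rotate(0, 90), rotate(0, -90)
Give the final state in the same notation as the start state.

config: θ0=270°, θ1=90°

initial: config: θ0=270°, θ1=90°
step 1 (rotate(0, 90)): config: θ0=0°, θ1=90°
step 2 (rotate(0, -90)): config: θ0=270°, θ1=90°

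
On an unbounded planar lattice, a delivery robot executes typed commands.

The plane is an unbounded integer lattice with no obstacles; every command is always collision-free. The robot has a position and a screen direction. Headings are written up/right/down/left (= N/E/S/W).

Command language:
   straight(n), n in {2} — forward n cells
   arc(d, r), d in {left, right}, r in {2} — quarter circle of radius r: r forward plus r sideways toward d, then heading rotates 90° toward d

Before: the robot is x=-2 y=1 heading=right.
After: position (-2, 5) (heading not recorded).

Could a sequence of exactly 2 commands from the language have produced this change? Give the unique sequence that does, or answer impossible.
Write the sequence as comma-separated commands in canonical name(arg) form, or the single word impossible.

arc(left, 2), arc(left, 2)

initial: x=-2 y=1 heading=right
[1] after arc(left, 2): x=0 y=3 heading=up
[2] after arc(left, 2): x=-2 y=5 heading=left
uniquely the one of 9 2-step routes that fits.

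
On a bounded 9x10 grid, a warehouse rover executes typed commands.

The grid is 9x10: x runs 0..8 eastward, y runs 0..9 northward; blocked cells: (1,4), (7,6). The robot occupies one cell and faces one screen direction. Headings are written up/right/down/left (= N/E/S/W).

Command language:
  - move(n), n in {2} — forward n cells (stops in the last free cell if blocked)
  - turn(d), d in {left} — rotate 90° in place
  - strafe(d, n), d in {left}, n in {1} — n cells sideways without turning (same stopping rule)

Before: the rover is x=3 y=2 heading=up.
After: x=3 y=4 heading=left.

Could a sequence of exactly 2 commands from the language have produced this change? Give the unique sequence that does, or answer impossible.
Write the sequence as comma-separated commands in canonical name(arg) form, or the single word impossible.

key: order matters: swapping move(2) and turn(left) lands elsewhere
start: x=3 y=2 heading=up
t=1 move(2) ⇒ x=3 y=4 heading=up
t=2 turn(left) ⇒ x=3 y=4 heading=left
no rival 2-sequence matches.

move(2), turn(left)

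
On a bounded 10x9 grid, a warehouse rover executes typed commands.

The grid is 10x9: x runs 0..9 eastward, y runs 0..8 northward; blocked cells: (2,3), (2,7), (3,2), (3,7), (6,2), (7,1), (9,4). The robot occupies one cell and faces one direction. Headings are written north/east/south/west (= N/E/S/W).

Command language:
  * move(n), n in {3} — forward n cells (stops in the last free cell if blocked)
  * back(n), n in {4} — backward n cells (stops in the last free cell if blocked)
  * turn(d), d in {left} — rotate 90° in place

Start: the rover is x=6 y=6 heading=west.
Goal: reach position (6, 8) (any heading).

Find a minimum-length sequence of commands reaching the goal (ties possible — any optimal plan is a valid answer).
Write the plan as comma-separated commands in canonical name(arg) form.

turn(left), back(4)

begin: x=6 y=6 heading=west
1. turn(left) → x=6 y=6 heading=south
2. back(4) → x=6 y=8 heading=south
shorter routes all fall short; 2 is best.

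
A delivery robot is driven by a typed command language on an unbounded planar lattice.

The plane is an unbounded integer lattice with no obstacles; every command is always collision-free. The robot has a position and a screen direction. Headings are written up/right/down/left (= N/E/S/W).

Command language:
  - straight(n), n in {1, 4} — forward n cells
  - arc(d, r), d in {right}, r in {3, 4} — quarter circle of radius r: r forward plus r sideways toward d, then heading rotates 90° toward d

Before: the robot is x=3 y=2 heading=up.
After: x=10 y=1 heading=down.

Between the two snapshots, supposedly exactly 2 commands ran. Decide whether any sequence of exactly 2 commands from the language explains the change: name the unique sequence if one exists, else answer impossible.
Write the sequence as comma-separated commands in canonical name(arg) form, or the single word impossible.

key: order matters: swapping arc(right, 3) and arc(right, 4) lands elsewhere
t0: x=3 y=2 heading=up
t=1 arc(right, 3) ⇒ x=6 y=5 heading=right
t=2 arc(right, 4) ⇒ x=10 y=1 heading=down
no other 2-command option fits: unique.

arc(right, 3), arc(right, 4)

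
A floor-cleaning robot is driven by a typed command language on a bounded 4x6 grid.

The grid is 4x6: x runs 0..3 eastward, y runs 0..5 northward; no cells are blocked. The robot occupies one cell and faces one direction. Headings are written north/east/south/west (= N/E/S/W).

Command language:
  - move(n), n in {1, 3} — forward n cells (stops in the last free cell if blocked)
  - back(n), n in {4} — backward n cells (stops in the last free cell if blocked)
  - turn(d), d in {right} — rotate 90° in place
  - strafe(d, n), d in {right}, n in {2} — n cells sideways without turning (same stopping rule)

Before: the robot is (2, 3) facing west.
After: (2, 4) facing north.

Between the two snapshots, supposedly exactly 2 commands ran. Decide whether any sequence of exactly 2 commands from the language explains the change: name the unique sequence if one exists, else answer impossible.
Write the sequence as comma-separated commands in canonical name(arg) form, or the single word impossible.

turn(right), move(1)

key: cell and facing (now N) both changed — the 2 commands mix motion and turning
t0: (2, 3) facing west
[1] after turn(right): (2, 3) facing north
[2] after move(1): (2, 4) facing north
no rival 2-sequence matches.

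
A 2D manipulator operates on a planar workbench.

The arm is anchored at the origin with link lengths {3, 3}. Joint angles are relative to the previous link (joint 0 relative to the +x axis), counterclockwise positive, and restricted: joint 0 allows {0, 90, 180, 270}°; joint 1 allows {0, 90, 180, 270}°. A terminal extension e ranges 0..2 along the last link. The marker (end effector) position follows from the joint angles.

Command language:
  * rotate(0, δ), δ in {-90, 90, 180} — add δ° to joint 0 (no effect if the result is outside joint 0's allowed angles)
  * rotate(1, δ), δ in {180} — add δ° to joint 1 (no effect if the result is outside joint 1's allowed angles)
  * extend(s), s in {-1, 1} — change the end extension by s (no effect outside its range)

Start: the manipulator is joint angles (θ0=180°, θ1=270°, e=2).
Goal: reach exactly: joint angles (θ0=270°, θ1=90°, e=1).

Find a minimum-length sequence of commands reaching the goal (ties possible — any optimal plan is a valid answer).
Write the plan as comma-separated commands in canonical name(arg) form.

start: joint angles (θ0=180°, θ1=270°, e=2)
step 1 (extend(-1)): joint angles (θ0=180°, θ1=270°, e=1)
step 2 (rotate(0, 90)): joint angles (θ0=270°, θ1=270°, e=1)
step 3 (rotate(1, 180)): joint angles (θ0=270°, θ1=90°, e=1)
nothing shorter than 3 reaches the goal.

extend(-1), rotate(0, 90), rotate(1, 180)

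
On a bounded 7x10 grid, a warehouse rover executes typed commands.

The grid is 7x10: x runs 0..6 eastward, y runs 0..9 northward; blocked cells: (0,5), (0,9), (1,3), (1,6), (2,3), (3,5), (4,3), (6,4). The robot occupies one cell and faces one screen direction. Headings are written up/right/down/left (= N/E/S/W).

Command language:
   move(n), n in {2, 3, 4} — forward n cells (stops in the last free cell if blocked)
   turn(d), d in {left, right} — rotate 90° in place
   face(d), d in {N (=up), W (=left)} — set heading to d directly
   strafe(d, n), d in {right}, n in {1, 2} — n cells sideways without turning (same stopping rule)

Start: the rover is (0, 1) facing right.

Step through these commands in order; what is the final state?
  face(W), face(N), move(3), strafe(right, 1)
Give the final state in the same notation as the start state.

(1, 4) facing up

initial: (0, 1) facing right
step 1 (face(W)): (0, 1) facing left
step 2 (face(N)): (0, 1) facing up
step 3 (move(3)): (0, 4) facing up
step 4 (strafe(right, 1)): (1, 4) facing up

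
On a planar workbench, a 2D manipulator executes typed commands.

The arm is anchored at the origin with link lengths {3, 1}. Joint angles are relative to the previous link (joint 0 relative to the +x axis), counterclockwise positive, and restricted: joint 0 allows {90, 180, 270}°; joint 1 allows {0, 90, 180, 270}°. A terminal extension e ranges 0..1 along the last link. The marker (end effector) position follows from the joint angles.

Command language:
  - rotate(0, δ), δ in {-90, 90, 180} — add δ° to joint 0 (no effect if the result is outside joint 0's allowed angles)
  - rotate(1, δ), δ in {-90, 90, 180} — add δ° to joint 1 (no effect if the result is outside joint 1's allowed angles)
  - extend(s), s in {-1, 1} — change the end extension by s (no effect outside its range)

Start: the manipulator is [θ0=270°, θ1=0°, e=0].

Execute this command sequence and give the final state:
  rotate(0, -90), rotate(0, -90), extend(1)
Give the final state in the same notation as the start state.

begin: [θ0=270°, θ1=0°, e=0]
t=1 rotate(0, -90) ⇒ [θ0=180°, θ1=0°, e=0]
t=2 rotate(0, -90) ⇒ [θ0=90°, θ1=0°, e=0]
t=3 extend(1) ⇒ [θ0=90°, θ1=0°, e=1]

[θ0=90°, θ1=0°, e=1]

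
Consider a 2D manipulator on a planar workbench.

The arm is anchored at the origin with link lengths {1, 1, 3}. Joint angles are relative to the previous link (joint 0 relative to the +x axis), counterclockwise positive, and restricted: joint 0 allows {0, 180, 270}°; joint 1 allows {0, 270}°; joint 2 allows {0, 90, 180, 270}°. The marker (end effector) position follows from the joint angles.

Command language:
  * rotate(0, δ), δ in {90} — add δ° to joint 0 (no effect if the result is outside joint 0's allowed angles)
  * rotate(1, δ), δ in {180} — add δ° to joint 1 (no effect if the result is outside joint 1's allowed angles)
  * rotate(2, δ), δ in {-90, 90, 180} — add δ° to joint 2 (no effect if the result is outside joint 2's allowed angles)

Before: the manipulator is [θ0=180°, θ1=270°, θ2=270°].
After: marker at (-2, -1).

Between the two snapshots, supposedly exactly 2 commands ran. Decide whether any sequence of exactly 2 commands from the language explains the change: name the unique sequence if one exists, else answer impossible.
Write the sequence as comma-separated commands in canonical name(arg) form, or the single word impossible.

rotate(0, 90), rotate(0, 90)

start: [θ0=180°, θ1=270°, θ2=270°]
t=1 rotate(0, 90) ⇒ [θ0=270°, θ1=270°, θ2=270°]
t=2 rotate(0, 90) ⇒ [θ0=0°, θ1=270°, θ2=270°]
no other 2-command option fits: unique.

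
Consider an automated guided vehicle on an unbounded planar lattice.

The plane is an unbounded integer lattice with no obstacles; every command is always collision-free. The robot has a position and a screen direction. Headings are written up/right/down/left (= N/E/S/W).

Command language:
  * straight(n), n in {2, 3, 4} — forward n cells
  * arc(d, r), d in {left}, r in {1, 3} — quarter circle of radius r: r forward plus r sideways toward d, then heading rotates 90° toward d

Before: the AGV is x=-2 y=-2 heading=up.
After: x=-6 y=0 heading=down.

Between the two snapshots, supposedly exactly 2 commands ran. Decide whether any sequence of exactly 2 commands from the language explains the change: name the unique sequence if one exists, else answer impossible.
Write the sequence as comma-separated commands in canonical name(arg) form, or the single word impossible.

key: position moved to (-6,0) AND the heading swung to S — translation plus rotation needed
begin: x=-2 y=-2 heading=up
1. arc(left, 3) → x=-5 y=1 heading=left
2. arc(left, 1) → x=-6 y=0 heading=down
all 25 alternatives checked — unique.

arc(left, 3), arc(left, 1)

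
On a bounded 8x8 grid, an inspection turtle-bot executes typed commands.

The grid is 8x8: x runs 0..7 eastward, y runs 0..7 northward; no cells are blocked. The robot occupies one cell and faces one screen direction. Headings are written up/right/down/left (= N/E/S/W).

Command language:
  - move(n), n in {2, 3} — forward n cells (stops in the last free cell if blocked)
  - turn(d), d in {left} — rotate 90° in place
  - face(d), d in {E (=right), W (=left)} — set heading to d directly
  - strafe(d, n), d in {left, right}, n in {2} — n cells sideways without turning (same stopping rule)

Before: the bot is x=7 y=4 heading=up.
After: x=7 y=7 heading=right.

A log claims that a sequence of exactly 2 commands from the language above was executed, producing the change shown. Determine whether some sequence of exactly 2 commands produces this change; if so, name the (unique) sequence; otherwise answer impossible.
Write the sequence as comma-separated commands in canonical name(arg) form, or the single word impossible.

move(3), face(E)

key: running face(E) before move(3) would end elsewhere — order is forced
initial: x=7 y=4 heading=up
t=1 move(3) ⇒ x=7 y=7 heading=up
t=2 face(E) ⇒ x=7 y=7 heading=right
all 49 alternatives checked — unique.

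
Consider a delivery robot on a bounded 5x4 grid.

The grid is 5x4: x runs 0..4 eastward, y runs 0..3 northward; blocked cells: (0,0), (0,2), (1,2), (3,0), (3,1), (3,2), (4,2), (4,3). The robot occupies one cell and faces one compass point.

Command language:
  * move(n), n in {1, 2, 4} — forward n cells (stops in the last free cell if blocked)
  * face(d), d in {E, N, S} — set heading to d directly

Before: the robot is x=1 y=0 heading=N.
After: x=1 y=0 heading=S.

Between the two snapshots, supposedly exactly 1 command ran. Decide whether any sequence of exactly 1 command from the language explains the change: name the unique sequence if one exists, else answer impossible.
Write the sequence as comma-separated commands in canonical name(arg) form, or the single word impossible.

key: (1,0) unchanged — the single command moves nothing
begin: x=1 y=0 heading=N
t=1 face(S) ⇒ x=1 y=0 heading=S
no other 1-command option fits: unique.

face(S)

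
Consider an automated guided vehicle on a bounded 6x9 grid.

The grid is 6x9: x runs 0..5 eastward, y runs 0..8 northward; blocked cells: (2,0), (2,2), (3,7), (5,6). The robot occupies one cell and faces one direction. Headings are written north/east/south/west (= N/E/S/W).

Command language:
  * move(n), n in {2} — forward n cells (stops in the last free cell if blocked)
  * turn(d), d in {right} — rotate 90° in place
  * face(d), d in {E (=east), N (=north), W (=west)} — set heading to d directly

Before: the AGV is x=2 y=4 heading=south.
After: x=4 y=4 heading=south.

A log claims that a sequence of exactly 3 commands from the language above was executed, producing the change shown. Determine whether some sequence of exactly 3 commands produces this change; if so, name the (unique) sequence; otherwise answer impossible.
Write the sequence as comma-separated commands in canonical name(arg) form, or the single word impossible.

key: still facing S at the end — net rotation zero over 3 steps
t0: x=2 y=4 heading=south
1. face(E) → x=2 y=4 heading=east
2. move(2) → x=4 y=4 heading=east
3. turn(right) → x=4 y=4 heading=south
all 125 alternatives checked — unique.

face(E), move(2), turn(right)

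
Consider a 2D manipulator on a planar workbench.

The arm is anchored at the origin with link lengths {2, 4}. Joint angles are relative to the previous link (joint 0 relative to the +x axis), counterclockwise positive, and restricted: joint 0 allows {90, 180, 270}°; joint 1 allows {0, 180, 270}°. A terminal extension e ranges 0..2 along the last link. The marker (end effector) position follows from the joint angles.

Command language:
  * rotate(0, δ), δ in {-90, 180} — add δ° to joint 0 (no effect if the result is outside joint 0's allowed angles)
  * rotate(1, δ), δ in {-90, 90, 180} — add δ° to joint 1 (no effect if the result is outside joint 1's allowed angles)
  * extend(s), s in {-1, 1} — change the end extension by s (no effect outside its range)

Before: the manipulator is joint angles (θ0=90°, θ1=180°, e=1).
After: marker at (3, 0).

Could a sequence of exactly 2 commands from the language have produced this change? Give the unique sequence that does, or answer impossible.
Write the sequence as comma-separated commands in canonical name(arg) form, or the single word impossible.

rotate(0, 180), rotate(0, -90)

key: running rotate(0, -90) before rotate(0, 180) would end elsewhere — order is forced
t0: joint angles (θ0=90°, θ1=180°, e=1)
t=1 rotate(0, 180) ⇒ joint angles (θ0=270°, θ1=180°, e=1)
t=2 rotate(0, -90) ⇒ joint angles (θ0=180°, θ1=180°, e=1)
no other 2-command option fits: unique.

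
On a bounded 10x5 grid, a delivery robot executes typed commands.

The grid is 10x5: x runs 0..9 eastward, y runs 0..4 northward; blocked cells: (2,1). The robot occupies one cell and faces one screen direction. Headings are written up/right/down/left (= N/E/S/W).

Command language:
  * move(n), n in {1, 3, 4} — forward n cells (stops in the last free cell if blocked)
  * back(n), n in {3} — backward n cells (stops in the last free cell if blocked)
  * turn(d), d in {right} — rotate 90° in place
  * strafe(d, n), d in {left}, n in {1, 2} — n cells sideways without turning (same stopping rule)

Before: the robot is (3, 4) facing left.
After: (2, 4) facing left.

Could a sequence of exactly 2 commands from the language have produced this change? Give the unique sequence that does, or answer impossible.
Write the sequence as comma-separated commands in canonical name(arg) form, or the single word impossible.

back(3), move(4)

key: still facing W at the end — nothing in the sequence rotates
t0: (3, 4) facing left
[1] after back(3): (6, 4) facing left
[2] after move(4): (2, 4) facing left
uniquely the one of 49 2-step routes that fits.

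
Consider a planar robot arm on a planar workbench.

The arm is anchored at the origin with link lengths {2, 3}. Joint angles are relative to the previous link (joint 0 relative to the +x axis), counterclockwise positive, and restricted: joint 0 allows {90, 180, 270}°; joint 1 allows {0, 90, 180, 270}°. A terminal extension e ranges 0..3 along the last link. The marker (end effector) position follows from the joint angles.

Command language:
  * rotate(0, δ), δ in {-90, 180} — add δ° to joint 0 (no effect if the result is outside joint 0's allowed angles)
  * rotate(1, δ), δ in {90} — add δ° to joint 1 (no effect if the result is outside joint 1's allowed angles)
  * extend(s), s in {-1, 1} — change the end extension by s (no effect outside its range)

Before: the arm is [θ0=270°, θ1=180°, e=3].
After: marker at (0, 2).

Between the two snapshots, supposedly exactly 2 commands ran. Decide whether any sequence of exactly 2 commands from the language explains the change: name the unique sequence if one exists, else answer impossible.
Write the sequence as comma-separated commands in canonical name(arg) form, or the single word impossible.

start: [θ0=270°, θ1=180°, e=3]
[1] after extend(-1): [θ0=270°, θ1=180°, e=2]
[2] after extend(-1): [θ0=270°, θ1=180°, e=1]
no other 2-command option fits: unique.

extend(-1), extend(-1)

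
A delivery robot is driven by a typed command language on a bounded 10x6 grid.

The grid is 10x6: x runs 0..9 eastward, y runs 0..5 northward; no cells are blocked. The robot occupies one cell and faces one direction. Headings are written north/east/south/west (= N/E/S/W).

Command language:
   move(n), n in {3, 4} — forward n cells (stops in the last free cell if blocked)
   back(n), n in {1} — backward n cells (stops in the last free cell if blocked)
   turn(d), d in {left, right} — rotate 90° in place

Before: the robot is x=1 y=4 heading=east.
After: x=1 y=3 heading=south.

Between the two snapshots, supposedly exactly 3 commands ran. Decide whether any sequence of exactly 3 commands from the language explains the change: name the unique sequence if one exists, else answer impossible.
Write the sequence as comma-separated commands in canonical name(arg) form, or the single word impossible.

impossible

all 125 sequences checked — none match.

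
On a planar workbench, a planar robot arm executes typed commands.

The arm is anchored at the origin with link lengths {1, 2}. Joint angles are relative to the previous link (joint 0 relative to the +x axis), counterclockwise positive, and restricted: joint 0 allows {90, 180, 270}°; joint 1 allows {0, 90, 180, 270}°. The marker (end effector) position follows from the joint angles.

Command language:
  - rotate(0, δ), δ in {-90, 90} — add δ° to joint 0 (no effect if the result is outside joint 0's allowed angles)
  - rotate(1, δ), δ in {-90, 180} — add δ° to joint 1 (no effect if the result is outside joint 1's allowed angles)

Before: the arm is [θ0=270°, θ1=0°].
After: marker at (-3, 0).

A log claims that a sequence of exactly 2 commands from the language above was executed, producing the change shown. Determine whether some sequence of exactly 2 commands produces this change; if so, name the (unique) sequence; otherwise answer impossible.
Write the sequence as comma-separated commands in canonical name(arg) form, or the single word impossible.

rotate(0, 90), rotate(0, -90)

key: order matters: swapping rotate(0, 90) and rotate(0, -90) lands elsewhere
from: [θ0=270°, θ1=0°]
1. rotate(0, 90) → [θ0=270°, θ1=0°]
2. rotate(0, -90) → [θ0=180°, θ1=0°]
uniquely the one of 16 2-step routes that fits.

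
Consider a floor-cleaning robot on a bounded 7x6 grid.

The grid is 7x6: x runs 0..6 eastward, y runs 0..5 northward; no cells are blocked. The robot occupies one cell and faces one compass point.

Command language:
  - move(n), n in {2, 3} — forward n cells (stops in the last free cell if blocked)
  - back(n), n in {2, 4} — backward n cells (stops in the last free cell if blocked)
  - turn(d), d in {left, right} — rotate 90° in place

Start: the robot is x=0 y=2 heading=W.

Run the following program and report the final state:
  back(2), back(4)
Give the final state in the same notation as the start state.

t0: x=0 y=2 heading=W
step 1 (back(2)): x=2 y=2 heading=W
step 2 (back(4)): x=6 y=2 heading=W

x=6 y=2 heading=W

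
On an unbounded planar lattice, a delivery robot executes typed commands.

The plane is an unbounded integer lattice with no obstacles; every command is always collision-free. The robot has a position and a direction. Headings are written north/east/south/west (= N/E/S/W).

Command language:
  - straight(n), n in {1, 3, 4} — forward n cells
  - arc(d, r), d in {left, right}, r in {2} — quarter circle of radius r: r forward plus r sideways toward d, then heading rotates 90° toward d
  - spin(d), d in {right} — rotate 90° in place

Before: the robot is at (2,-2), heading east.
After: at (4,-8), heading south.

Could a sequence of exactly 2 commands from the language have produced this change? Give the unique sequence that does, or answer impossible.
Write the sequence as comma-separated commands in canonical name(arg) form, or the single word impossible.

key: position moved to (4,-8) AND the heading swung to S — translation plus rotation needed
begin: at (2,-2), heading east
step 1 (arc(right, 2)): at (4,-4), heading south
step 2 (straight(4)): at (4,-8), heading south
uniquely the one of 36 2-step routes that fits.

arc(right, 2), straight(4)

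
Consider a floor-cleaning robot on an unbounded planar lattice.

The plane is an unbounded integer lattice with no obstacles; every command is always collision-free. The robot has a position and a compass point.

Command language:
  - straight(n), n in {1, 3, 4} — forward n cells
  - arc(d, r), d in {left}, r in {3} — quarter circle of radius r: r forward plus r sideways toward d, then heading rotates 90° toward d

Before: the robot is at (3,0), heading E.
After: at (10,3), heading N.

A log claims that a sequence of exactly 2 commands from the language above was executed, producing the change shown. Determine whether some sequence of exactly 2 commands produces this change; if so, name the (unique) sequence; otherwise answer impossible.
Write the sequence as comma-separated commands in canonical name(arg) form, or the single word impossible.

straight(4), arc(left, 3)

key: running arc(left, 3) before straight(4) would end elsewhere — order is forced
t0: at (3,0), heading E
1. straight(4) → at (7,0), heading E
2. arc(left, 3) → at (10,3), heading N
uniquely the one of 16 2-step routes that fits.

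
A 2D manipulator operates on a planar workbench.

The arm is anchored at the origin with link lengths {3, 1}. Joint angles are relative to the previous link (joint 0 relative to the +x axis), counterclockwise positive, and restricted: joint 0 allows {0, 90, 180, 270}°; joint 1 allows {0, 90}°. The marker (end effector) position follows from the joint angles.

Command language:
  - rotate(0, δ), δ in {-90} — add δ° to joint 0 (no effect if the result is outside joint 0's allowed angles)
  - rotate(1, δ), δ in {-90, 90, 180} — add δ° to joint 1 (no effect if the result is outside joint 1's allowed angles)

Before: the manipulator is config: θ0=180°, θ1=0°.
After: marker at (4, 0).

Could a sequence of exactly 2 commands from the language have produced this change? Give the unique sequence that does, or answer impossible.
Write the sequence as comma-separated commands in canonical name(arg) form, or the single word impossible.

t0: config: θ0=180°, θ1=0°
[1] after rotate(0, -90): config: θ0=90°, θ1=0°
[2] after rotate(0, -90): config: θ0=0°, θ1=0°
no rival 2-sequence matches.

rotate(0, -90), rotate(0, -90)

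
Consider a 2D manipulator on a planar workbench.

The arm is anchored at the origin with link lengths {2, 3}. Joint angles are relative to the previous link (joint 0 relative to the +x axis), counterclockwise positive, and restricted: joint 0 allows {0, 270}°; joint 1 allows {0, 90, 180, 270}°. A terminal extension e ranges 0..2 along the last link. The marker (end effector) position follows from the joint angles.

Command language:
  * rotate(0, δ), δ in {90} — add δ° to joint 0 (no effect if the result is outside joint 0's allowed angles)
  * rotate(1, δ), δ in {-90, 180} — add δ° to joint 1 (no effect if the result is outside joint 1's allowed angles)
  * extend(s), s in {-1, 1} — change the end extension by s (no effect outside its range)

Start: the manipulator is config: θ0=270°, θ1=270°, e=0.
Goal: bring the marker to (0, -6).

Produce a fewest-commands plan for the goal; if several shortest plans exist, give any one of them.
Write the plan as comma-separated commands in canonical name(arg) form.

rotate(1, -90), extend(1), rotate(1, 180)

t0: config: θ0=270°, θ1=270°, e=0
step 1 (rotate(1, -90)): config: θ0=270°, θ1=180°, e=0
step 2 (extend(1)): config: θ0=270°, θ1=180°, e=1
step 3 (rotate(1, 180)): config: θ0=270°, θ1=0°, e=1
no 2-step plan works, so 3 is optimal.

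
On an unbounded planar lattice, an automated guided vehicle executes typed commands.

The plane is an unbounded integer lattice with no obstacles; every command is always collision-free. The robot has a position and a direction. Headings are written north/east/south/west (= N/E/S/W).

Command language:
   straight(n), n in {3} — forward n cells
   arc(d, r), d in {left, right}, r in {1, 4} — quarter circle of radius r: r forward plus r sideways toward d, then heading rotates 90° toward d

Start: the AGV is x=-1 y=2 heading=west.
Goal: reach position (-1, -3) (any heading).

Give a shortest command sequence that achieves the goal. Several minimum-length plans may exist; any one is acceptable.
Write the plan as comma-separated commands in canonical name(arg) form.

straight(3), arc(left, 1), arc(left, 4)

begin: x=-1 y=2 heading=west
step 1 (straight(3)): x=-4 y=2 heading=west
step 2 (arc(left, 1)): x=-5 y=1 heading=south
step 3 (arc(left, 4)): x=-1 y=-3 heading=east
shorter routes all fall short; 3 is best.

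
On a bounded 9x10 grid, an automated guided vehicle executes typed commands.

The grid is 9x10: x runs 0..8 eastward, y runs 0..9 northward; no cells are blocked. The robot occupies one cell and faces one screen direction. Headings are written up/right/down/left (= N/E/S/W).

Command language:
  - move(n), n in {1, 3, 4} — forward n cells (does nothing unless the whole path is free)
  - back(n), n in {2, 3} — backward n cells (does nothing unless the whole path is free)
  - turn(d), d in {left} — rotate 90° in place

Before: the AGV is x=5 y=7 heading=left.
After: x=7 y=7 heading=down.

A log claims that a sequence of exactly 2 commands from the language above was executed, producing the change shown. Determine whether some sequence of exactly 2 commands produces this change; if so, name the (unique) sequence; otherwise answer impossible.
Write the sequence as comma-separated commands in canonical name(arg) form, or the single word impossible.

back(2), turn(left)

key: running turn(left) before back(2) would end elsewhere — order is forced
initial: x=5 y=7 heading=left
[1] after back(2): x=7 y=7 heading=left
[2] after turn(left): x=7 y=7 heading=down
no rival 2-sequence matches.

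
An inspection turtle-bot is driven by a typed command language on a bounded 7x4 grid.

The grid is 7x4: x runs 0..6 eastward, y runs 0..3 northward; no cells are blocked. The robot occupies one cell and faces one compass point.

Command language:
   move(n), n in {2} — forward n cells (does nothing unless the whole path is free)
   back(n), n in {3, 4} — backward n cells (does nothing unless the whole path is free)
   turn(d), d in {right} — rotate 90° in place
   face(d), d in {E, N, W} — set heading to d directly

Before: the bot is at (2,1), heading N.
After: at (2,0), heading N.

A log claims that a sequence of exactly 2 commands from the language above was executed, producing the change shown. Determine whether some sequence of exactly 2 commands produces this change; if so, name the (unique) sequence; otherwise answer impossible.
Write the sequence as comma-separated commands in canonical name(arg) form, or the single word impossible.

key: running back(3) before move(2) would end elsewhere — order is forced
begin: at (2,1), heading N
1. move(2) → at (2,3), heading N
2. back(3) → at (2,0), heading N
no other 2-command option fits: unique.

move(2), back(3)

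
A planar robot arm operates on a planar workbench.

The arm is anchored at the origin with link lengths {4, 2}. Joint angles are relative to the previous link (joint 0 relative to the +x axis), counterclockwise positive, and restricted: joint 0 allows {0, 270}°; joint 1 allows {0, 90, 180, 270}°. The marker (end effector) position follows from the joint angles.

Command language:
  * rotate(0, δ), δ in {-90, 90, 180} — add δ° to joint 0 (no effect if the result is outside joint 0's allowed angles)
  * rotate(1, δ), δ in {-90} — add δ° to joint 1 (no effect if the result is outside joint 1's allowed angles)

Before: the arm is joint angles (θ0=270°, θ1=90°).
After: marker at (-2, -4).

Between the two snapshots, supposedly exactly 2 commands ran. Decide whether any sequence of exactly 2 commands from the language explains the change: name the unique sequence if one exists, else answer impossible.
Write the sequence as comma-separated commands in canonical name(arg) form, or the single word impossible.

t0: joint angles (θ0=270°, θ1=90°)
[1] after rotate(1, -90): joint angles (θ0=270°, θ1=0°)
[2] after rotate(1, -90): joint angles (θ0=270°, θ1=270°)
no other 2-command option fits: unique.

rotate(1, -90), rotate(1, -90)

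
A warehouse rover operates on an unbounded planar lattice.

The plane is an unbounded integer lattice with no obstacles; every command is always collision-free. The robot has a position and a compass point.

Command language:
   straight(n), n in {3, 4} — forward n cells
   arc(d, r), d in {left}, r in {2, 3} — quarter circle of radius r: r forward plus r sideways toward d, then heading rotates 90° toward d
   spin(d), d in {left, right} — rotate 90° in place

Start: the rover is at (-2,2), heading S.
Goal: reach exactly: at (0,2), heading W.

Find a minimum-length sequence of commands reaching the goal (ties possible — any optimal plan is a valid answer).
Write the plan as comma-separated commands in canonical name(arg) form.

begin: at (-2,2), heading S
[1] after straight(4): at (-2,-2), heading S
[2] after arc(left, 2): at (0,-4), heading E
[3] after arc(left, 3): at (3,-1), heading N
[4] after arc(left, 3): at (0,2), heading W
minimal: 4 command(s), checked below 4.

straight(4), arc(left, 2), arc(left, 3), arc(left, 3)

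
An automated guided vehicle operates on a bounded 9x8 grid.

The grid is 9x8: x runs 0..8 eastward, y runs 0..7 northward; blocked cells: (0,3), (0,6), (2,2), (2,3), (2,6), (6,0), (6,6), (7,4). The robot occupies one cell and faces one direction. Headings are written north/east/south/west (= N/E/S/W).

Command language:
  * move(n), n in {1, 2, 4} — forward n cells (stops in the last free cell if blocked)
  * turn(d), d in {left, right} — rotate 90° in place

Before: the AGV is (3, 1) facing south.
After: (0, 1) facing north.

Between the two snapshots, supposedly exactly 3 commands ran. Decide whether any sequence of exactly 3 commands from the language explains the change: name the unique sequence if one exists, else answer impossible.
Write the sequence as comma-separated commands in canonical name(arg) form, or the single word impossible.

key: move(4) runs into the grid edge before its full distance
begin: (3, 1) facing south
step 1 (turn(right)): (3, 1) facing west
step 2 (move(4)): (0, 1) facing west
step 3 (turn(right)): (0, 1) facing north
uniquely the one of 125 3-step routes that fits.

turn(right), move(4), turn(right)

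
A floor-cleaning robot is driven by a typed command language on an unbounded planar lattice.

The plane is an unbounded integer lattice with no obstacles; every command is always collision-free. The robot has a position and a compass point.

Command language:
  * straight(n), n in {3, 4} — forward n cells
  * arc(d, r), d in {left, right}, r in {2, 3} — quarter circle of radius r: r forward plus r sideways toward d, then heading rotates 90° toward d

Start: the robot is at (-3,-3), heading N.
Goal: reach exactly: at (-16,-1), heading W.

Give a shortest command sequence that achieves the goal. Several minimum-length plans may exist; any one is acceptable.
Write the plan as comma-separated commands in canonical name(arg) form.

arc(left, 2), straight(4), straight(4), straight(3)

from: at (-3,-3), heading N
step 1 (arc(left, 2)): at (-5,-1), heading W
step 2 (straight(4)): at (-9,-1), heading W
step 3 (straight(4)): at (-13,-1), heading W
step 4 (straight(3)): at (-16,-1), heading W
nothing shorter than 4 reaches the goal.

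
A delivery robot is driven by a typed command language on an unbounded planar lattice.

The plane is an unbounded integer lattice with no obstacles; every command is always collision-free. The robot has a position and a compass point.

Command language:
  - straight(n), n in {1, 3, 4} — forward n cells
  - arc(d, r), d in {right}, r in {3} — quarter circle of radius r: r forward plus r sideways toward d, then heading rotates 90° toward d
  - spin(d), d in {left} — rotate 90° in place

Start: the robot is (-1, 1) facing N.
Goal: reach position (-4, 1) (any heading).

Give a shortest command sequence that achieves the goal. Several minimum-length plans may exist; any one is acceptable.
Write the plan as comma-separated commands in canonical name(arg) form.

begin: (-1, 1) facing N
1. spin(left) → (-1, 1) facing W
2. straight(3) → (-4, 1) facing W
minimal: 2 command(s), checked below 2.

spin(left), straight(3)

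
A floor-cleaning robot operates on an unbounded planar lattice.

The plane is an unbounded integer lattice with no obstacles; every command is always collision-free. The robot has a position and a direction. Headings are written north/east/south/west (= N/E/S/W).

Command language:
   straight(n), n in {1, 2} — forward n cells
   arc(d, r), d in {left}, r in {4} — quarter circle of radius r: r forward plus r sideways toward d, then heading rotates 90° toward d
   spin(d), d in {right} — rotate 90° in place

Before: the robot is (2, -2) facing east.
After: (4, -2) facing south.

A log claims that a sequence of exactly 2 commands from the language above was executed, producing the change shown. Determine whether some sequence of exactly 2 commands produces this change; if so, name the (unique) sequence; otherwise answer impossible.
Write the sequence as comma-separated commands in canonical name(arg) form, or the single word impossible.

key: cell and facing (now S) both changed — the 2 commands mix motion and turning
from: (2, -2) facing east
[1] after straight(2): (4, -2) facing east
[2] after spin(right): (4, -2) facing south
uniquely the one of 16 2-step routes that fits.

straight(2), spin(right)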